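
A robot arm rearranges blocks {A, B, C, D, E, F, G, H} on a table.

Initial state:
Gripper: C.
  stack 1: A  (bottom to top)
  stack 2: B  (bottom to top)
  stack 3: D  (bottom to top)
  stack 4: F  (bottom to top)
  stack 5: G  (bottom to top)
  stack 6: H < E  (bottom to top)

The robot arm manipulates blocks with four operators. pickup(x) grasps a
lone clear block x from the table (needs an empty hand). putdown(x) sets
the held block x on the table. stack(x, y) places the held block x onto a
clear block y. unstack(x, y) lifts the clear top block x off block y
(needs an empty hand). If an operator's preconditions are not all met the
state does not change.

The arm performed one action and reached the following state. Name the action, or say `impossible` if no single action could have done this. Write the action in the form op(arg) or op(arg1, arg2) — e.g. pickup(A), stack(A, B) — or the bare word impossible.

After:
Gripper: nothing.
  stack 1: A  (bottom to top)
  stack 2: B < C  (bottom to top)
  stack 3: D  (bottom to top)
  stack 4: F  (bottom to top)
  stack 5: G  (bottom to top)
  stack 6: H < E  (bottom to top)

stack(C, B)

target: towers=[A; B/C; D; F; G; H/E] holding=-
        putdown(C) → towers=[A; B; C; D; F; G; H/E] holding=-
       stack(C, G) → towers=[A; B; D; F; G/C; H/E] holding=-
       stack(C, A) → towers=[A/C; B; D; F; G; H/E] holding=-
       stack(C, E) → towers=[A; B; D; F; G; H/E/C] holding=-
       stack(C, B) → towers=[A; B/C; D; F; G; H/E] holding=-  ← match
       stack(C, F) → towers=[A; B; D; F/C; G; H/E] holding=-
       stack(C, D) → towers=[A; B; D/C; F; G; H/E] holding=-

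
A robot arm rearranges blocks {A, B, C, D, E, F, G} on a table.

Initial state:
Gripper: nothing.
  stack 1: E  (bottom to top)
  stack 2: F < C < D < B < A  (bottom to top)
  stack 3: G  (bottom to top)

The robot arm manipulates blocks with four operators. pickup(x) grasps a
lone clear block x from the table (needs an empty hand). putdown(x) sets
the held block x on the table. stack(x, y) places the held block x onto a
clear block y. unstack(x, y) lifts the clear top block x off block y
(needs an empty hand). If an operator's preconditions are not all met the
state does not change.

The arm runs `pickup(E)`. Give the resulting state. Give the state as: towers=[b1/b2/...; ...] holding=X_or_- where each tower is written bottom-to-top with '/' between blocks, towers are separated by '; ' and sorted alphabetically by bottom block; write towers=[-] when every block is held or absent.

towers=[F/C/D/B/A; G] holding=E

before: towers=[E; F/C/D/B/A; G] holding=-
pre[pickup(E)]: clear(E) ok, ontable(E) ok, handempty ok
all met → apply pickup(E)
after:  towers=[F/C/D/B/A; G] holding=E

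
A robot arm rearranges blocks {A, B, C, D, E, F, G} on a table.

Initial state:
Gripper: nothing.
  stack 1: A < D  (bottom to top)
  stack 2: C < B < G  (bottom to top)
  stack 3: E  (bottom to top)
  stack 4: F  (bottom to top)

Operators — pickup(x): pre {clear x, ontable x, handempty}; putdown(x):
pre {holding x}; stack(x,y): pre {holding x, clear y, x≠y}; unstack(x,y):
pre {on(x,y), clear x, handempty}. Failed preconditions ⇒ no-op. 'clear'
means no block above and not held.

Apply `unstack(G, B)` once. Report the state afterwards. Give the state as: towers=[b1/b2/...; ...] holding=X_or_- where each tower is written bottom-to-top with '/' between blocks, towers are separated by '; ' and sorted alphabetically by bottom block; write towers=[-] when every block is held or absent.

before: towers=[A/D; C/B/G; E; F] holding=-
pre[unstack(G, B)]: on(G,B) ✓, clear(G) ✓, handempty ✓
all met → apply unstack(G, B)
after:  towers=[A/D; C/B; E; F] holding=G

towers=[A/D; C/B; E; F] holding=G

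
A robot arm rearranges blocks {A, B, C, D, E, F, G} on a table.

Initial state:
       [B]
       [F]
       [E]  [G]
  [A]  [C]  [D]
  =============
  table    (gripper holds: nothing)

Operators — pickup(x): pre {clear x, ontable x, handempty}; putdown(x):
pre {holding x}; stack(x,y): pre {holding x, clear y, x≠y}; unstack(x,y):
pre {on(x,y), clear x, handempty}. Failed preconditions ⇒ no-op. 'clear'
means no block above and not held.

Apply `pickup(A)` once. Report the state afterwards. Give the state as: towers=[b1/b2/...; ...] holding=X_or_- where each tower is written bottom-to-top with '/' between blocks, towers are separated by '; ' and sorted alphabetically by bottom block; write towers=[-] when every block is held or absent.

before: towers=[A; C/E/F/B; D/G] holding=-
pre[pickup(A)]: clear(A) yes, ontable(A) yes, handempty yes
all met → apply pickup(A)
after:  towers=[C/E/F/B; D/G] holding=A

towers=[C/E/F/B; D/G] holding=A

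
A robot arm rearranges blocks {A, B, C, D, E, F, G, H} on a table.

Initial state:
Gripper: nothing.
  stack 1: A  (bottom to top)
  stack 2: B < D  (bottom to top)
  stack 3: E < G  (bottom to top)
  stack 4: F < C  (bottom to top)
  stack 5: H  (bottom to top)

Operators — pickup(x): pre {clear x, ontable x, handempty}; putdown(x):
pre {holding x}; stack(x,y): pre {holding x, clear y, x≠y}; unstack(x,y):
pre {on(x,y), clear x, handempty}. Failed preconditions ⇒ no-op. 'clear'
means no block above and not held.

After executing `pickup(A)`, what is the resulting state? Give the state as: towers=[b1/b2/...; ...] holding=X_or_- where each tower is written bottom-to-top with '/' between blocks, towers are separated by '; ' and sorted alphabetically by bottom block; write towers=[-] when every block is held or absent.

towers=[B/D; E/G; F/C; H] holding=A

before: towers=[A; B/D; E/G; F/C; H] holding=-
pre[pickup(A)]: clear(A) ✓, ontable(A) ✓, handempty ✓
all met → apply pickup(A)
after:  towers=[B/D; E/G; F/C; H] holding=A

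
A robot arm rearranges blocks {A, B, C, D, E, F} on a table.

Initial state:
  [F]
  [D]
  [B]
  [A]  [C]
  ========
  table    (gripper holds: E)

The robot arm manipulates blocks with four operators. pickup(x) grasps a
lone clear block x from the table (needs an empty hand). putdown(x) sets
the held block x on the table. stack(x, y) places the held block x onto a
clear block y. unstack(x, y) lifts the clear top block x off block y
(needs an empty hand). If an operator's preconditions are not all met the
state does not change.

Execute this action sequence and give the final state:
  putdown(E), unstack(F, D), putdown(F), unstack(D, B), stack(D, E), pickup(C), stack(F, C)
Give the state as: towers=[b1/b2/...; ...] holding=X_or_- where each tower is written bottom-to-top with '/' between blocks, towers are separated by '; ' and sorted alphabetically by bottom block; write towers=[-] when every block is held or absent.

step 1 (putdown(E)): towers=[A/B/D/F; C; E] holding=-
step 2 (unstack(F, D)): towers=[A/B/D; C; E] holding=F
step 3 (putdown(F)): towers=[A/B/D; C; E; F] holding=-
step 4 (unstack(D, B)): towers=[A/B; C; E; F] holding=D
step 5 (stack(D, E)): towers=[A/B; C; E/D; F] holding=-
step 6 (pickup(C)): towers=[A/B; E/D; F] holding=C
step 7 (stack(F, C)) [no-op]: towers=[A/B; E/D; F] holding=C

towers=[A/B; E/D; F] holding=C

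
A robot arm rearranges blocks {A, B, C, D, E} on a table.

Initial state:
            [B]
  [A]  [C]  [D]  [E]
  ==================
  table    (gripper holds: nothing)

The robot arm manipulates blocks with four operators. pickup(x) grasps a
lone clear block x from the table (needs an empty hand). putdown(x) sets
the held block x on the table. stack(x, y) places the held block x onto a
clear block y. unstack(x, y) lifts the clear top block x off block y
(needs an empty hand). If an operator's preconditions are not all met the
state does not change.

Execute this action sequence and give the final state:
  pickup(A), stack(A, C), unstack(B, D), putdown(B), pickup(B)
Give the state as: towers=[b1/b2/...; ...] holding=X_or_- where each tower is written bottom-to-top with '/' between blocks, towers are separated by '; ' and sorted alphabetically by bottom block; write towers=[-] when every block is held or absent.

step 1 (pickup(A)): towers=[C; D/B; E] holding=A
step 2 (stack(A, C)): towers=[C/A; D/B; E] holding=-
step 3 (unstack(B, D)): towers=[C/A; D; E] holding=B
step 4 (putdown(B)): towers=[B; C/A; D; E] holding=-
step 5 (pickup(B)): towers=[C/A; D; E] holding=B

towers=[C/A; D; E] holding=B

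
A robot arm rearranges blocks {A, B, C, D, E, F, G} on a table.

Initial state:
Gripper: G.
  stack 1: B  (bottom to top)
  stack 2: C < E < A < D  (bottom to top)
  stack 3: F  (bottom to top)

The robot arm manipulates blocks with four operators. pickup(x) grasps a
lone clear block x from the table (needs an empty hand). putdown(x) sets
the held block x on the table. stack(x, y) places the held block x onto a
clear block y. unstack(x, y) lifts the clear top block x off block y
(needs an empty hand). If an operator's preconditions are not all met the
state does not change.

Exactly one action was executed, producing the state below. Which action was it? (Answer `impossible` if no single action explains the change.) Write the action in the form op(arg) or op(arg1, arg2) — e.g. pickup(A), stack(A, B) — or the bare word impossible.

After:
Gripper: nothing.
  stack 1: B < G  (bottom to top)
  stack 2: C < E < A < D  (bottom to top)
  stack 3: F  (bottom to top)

stack(G, B)

target: towers=[B/G; C/E/A/D; F] holding=-
        putdown(G) → towers=[B; C/E/A/D; F; G] holding=-
       stack(G, B) → towers=[B/G; C/E/A/D; F] holding=-  ← match
       stack(G, F) → towers=[B; C/E/A/D; F/G] holding=-
       stack(G, D) → towers=[B; C/E/A/D/G; F] holding=-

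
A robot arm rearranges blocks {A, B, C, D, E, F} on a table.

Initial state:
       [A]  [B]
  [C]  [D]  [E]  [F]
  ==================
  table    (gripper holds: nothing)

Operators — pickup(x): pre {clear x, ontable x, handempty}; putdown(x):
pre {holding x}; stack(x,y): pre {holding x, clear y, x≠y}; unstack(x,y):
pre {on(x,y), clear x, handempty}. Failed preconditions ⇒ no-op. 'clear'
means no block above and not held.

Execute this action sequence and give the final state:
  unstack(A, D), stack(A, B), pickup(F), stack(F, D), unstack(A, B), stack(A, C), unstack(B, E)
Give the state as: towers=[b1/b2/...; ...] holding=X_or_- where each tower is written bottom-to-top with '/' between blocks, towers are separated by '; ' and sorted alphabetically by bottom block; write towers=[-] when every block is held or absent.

towers=[C/A; D/F; E] holding=B

step 1 (unstack(A, D)): towers=[C; D; E/B; F] holding=A
step 2 (stack(A, B)): towers=[C; D; E/B/A; F] holding=-
step 3 (pickup(F)): towers=[C; D; E/B/A] holding=F
step 4 (stack(F, D)): towers=[C; D/F; E/B/A] holding=-
step 5 (unstack(A, B)): towers=[C; D/F; E/B] holding=A
step 6 (stack(A, C)): towers=[C/A; D/F; E/B] holding=-
step 7 (unstack(B, E)): towers=[C/A; D/F; E] holding=B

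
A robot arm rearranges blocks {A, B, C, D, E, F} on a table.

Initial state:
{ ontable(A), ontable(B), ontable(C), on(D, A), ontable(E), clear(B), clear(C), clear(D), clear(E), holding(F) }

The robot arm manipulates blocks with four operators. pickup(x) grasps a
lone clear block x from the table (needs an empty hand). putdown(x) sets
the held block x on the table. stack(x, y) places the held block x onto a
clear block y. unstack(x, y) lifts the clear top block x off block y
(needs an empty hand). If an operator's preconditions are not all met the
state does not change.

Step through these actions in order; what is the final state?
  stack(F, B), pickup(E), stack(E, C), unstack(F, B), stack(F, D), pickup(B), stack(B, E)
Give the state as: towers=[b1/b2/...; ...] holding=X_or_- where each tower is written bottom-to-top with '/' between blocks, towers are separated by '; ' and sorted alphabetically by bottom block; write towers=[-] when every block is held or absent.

towers=[A/D/F; C/E/B] holding=-

step 1 (stack(F, B)): towers=[A/D; B/F; C; E] holding=-
step 2 (pickup(E)): towers=[A/D; B/F; C] holding=E
step 3 (stack(E, C)): towers=[A/D; B/F; C/E] holding=-
step 4 (unstack(F, B)): towers=[A/D; B; C/E] holding=F
step 5 (stack(F, D)): towers=[A/D/F; B; C/E] holding=-
step 6 (pickup(B)): towers=[A/D/F; C/E] holding=B
step 7 (stack(B, E)): towers=[A/D/F; C/E/B] holding=-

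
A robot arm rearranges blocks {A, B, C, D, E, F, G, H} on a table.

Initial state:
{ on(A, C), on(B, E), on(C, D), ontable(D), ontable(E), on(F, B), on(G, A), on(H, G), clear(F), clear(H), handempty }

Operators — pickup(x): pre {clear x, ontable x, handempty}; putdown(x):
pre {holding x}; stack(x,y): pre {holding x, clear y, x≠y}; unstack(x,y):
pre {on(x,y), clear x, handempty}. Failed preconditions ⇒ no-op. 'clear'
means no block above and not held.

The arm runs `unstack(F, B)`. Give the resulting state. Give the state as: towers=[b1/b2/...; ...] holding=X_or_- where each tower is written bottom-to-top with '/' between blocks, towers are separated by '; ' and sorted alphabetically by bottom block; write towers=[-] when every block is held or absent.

before: towers=[D/C/A/G/H; E/B/F] holding=-
pre[unstack(F, B)]: on(F,B) ✓, clear(F) ✓, handempty ✓
all met → apply unstack(F, B)
after:  towers=[D/C/A/G/H; E/B] holding=F

towers=[D/C/A/G/H; E/B] holding=F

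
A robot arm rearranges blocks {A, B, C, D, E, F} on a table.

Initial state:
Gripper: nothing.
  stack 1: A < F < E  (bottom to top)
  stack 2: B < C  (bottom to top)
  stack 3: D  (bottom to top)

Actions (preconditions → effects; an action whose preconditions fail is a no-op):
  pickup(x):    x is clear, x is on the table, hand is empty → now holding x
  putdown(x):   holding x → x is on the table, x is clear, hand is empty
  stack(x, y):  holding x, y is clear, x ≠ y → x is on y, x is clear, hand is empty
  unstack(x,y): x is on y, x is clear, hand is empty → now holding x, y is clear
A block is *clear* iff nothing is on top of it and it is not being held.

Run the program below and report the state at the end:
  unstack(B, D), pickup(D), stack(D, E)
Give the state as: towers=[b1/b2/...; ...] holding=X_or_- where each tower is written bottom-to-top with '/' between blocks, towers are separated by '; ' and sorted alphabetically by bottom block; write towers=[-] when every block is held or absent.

step 1 (unstack(B, D)) [no-op]: towers=[A/F/E; B/C; D] holding=-
step 2 (pickup(D)): towers=[A/F/E; B/C] holding=D
step 3 (stack(D, E)): towers=[A/F/E/D; B/C] holding=-

towers=[A/F/E/D; B/C] holding=-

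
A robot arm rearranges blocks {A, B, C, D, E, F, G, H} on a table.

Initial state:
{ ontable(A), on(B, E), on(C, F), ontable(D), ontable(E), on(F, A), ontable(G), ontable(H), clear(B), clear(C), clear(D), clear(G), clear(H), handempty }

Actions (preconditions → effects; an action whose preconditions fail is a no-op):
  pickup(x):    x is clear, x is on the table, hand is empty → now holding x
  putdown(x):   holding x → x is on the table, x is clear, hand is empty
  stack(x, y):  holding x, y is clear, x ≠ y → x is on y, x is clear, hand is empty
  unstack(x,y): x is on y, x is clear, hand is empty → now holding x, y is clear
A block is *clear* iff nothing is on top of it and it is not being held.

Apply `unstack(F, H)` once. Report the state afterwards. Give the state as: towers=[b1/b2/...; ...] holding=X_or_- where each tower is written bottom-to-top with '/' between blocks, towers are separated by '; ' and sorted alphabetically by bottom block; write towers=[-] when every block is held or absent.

towers=[A/F/C; D; E/B; G; H] holding=-

before: towers=[A/F/C; D; E/B; G; H] holding=-
pre[unstack(F, H)]: on(F,H) fail, clear(F) fail, handempty ok
on(F,H), clear(F) unmet → unstack(F, H) is a no-op
after:  towers=[A/F/C; D; E/B; G; H] holding=-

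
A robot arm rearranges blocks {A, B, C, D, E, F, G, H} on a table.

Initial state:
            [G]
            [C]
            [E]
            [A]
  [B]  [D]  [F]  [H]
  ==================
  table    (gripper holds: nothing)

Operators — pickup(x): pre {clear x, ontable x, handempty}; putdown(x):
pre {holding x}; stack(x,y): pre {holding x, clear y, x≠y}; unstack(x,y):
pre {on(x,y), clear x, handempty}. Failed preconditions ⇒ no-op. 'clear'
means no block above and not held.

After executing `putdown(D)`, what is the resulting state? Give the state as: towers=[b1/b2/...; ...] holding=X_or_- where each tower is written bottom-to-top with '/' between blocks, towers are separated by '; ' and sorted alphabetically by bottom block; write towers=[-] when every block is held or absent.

before: towers=[B; D; F/A/E/C/G; H] holding=-
pre[putdown(D)]: holding(D) ✗
holding(D) unmet → putdown(D) is a no-op
after:  towers=[B; D; F/A/E/C/G; H] holding=-

towers=[B; D; F/A/E/C/G; H] holding=-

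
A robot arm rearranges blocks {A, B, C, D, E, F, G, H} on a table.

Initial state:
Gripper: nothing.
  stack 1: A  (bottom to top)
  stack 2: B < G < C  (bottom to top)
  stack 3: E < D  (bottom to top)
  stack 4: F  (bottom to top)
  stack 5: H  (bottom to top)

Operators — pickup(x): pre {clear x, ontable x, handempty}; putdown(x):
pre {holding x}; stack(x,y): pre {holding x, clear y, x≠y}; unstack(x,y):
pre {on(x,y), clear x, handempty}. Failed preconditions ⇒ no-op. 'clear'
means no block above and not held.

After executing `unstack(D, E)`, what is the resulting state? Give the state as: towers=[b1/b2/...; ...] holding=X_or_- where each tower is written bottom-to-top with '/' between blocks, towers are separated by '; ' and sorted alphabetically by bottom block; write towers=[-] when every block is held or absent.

towers=[A; B/G/C; E; F; H] holding=D

before: towers=[A; B/G/C; E/D; F; H] holding=-
pre[unstack(D, E)]: on(D,E) yes, clear(D) yes, handempty yes
all met → apply unstack(D, E)
after:  towers=[A; B/G/C; E; F; H] holding=D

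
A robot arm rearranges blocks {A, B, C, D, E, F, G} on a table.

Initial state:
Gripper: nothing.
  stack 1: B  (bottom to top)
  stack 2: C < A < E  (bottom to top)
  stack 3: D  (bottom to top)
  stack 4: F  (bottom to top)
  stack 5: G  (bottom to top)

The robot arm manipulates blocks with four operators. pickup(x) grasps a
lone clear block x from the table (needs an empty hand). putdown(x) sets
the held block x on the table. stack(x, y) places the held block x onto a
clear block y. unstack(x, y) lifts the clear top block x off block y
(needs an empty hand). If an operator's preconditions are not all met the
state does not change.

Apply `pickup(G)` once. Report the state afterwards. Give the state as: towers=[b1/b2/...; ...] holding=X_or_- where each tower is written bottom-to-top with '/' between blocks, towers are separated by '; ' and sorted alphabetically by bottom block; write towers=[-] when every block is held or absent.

before: towers=[B; C/A/E; D; F; G] holding=-
pre[pickup(G)]: clear(G) ok, ontable(G) ok, handempty ok
all met → apply pickup(G)
after:  towers=[B; C/A/E; D; F] holding=G

towers=[B; C/A/E; D; F] holding=G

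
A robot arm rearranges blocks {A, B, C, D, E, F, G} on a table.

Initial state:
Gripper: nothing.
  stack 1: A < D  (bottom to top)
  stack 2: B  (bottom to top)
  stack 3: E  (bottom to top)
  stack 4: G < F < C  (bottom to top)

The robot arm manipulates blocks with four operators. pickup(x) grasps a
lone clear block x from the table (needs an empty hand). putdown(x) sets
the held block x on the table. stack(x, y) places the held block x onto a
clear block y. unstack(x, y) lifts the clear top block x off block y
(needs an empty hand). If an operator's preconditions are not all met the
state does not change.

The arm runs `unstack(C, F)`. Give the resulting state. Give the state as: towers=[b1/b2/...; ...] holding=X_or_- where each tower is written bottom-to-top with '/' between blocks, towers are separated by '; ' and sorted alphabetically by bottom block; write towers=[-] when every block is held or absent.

before: towers=[A/D; B; E; G/F/C] holding=-
pre[unstack(C, F)]: on(C,F) ✓, clear(C) ✓, handempty ✓
all met → apply unstack(C, F)
after:  towers=[A/D; B; E; G/F] holding=C

towers=[A/D; B; E; G/F] holding=C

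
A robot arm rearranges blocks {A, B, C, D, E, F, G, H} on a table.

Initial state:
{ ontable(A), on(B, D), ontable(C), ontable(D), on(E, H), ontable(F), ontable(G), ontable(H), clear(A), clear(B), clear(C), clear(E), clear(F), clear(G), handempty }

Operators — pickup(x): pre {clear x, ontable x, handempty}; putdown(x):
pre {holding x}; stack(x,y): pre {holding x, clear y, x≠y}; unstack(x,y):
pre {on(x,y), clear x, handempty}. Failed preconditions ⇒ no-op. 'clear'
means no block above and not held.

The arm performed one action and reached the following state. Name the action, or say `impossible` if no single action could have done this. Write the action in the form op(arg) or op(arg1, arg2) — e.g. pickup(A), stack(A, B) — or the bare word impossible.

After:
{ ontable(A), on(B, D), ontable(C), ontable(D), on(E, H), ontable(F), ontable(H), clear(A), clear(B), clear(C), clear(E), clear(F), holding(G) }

target: towers=[A; C; D/B; F; H/E] holding=G
         pickup(G) → towers=[A; C; D/B; F; H/E] holding=G  ← match
         pickup(A) → towers=[C; D/B; F; G; H/E] holding=A
     unstack(E, H) → towers=[A; C; D/B; F; G; H] holding=E
     unstack(B, D) → towers=[A; C; D; F; G; H/E] holding=B
         pickup(F) → towers=[A; C; D/B; G; H/E] holding=F
         pickup(C) → towers=[A; D/B; F; G; H/E] holding=C

pickup(G)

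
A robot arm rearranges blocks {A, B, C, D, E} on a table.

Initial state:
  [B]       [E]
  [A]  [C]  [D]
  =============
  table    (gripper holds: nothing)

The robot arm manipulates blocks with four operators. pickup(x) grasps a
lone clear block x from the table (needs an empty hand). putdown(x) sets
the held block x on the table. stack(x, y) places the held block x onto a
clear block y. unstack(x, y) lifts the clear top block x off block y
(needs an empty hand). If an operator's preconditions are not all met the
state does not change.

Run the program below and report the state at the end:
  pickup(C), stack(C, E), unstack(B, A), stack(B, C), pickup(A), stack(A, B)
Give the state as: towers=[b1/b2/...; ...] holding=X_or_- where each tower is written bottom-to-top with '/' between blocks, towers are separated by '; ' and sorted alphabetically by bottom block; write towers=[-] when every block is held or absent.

step 1 (pickup(C)): towers=[A/B; D/E] holding=C
step 2 (stack(C, E)): towers=[A/B; D/E/C] holding=-
step 3 (unstack(B, A)): towers=[A; D/E/C] holding=B
step 4 (stack(B, C)): towers=[A; D/E/C/B] holding=-
step 5 (pickup(A)): towers=[D/E/C/B] holding=A
step 6 (stack(A, B)): towers=[D/E/C/B/A] holding=-

towers=[D/E/C/B/A] holding=-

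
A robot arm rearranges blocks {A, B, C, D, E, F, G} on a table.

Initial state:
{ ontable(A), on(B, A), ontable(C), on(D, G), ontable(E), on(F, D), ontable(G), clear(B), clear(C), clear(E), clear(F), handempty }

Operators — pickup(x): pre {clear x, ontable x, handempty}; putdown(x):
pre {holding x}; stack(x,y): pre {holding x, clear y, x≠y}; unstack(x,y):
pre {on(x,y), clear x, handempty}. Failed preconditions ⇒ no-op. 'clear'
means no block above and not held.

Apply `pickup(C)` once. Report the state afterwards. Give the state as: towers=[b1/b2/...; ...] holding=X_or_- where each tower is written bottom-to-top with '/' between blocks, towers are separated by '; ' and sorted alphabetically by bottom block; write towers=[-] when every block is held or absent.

before: towers=[A/B; C; E; G/D/F] holding=-
pre[pickup(C)]: clear(C) yes, ontable(C) yes, handempty yes
all met → apply pickup(C)
after:  towers=[A/B; E; G/D/F] holding=C

towers=[A/B; E; G/D/F] holding=C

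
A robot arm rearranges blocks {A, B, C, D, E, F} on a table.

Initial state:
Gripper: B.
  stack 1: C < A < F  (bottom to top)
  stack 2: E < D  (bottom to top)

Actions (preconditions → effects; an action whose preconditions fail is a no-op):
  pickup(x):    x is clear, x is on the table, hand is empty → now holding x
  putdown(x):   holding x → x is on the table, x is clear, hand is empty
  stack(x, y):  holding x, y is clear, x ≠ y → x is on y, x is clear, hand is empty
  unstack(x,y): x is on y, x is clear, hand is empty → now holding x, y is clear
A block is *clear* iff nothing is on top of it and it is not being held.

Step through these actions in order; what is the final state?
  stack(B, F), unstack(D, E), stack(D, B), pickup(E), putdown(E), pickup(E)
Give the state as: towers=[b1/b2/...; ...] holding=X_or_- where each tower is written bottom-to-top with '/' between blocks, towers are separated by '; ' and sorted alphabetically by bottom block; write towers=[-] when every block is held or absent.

step 1 (stack(B, F)): towers=[C/A/F/B; E/D] holding=-
step 2 (unstack(D, E)): towers=[C/A/F/B; E] holding=D
step 3 (stack(D, B)): towers=[C/A/F/B/D; E] holding=-
step 4 (pickup(E)): towers=[C/A/F/B/D] holding=E
step 5 (putdown(E)): towers=[C/A/F/B/D; E] holding=-
step 6 (pickup(E)): towers=[C/A/F/B/D] holding=E

towers=[C/A/F/B/D] holding=E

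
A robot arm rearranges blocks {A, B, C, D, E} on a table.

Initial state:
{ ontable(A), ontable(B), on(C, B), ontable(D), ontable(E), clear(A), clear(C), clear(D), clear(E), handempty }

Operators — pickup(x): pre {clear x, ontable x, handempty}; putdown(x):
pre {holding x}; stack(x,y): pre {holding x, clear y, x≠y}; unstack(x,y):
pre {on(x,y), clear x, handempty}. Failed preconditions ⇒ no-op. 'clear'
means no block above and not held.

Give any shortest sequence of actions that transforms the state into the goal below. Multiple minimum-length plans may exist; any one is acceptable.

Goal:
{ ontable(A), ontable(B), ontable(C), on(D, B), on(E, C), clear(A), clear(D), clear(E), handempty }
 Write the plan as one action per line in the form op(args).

unstack(C, B)
putdown(C)
pickup(D)
stack(D, B)
pickup(E)
stack(E, C)

step 1 (unstack(C, B)): towers=[A; B; D; E] holding=C
step 2 (putdown(C)): towers=[A; B; C; D; E] holding=-
step 3 (pickup(D)): towers=[A; B; C; E] holding=D
step 4 (stack(D, B)): towers=[A; B/D; C; E] holding=-
step 5 (pickup(E)): towers=[A; B/D; C] holding=E
step 6 (stack(E, C)): towers=[A; B/D; C/E] holding=-
goal check: towers=[A; B/D; C/E] holding=- — reached (length 6, optimal by BFS)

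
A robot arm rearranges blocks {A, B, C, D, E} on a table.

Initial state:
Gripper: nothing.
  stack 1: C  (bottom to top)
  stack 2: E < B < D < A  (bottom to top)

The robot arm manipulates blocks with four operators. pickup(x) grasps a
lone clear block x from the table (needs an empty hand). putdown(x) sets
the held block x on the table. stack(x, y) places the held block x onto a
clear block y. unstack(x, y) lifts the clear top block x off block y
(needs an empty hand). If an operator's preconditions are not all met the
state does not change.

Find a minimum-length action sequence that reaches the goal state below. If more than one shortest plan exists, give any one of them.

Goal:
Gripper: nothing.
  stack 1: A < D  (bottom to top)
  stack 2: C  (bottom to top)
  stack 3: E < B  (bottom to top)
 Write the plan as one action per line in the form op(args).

step 1 (unstack(A, D)): towers=[C; E/B/D] holding=A
step 2 (putdown(A)): towers=[A; C; E/B/D] holding=-
step 3 (unstack(D, B)): towers=[A; C; E/B] holding=D
step 4 (stack(D, A)): towers=[A/D; C; E/B] holding=-
goal check: towers=[A/D; C; E/B] holding=- — reached (length 4, optimal by BFS)

unstack(A, D)
putdown(A)
unstack(D, B)
stack(D, A)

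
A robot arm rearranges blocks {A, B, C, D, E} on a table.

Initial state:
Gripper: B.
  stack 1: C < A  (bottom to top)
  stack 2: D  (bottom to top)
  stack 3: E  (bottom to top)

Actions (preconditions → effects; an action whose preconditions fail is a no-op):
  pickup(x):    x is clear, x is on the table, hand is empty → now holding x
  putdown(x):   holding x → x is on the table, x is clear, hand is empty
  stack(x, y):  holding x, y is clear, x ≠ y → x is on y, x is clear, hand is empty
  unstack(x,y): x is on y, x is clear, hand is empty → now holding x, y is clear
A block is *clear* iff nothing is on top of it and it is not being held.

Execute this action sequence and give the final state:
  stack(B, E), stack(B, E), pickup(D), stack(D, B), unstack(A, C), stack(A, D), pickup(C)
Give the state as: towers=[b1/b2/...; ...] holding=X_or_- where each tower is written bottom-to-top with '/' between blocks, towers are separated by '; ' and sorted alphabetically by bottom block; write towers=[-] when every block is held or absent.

towers=[E/B/D/A] holding=C

step 1 (stack(B, E)): towers=[C/A; D; E/B] holding=-
step 2 (stack(B, E)) [no-op]: towers=[C/A; D; E/B] holding=-
step 3 (pickup(D)): towers=[C/A; E/B] holding=D
step 4 (stack(D, B)): towers=[C/A; E/B/D] holding=-
step 5 (unstack(A, C)): towers=[C; E/B/D] holding=A
step 6 (stack(A, D)): towers=[C; E/B/D/A] holding=-
step 7 (pickup(C)): towers=[E/B/D/A] holding=C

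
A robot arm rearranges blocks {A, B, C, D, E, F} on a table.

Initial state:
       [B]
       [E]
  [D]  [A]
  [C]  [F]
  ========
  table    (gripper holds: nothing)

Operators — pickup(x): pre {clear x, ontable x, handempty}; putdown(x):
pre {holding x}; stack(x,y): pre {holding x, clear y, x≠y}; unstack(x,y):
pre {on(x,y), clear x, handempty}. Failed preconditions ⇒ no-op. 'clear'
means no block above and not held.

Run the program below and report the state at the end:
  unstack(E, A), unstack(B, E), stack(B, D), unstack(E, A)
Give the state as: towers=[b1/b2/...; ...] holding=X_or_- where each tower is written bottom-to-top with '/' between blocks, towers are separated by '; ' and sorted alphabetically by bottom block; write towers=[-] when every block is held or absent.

step 1 (unstack(E, A)) [no-op]: towers=[C/D; F/A/E/B] holding=-
step 2 (unstack(B, E)): towers=[C/D; F/A/E] holding=B
step 3 (stack(B, D)): towers=[C/D/B; F/A/E] holding=-
step 4 (unstack(E, A)): towers=[C/D/B; F/A] holding=E

towers=[C/D/B; F/A] holding=E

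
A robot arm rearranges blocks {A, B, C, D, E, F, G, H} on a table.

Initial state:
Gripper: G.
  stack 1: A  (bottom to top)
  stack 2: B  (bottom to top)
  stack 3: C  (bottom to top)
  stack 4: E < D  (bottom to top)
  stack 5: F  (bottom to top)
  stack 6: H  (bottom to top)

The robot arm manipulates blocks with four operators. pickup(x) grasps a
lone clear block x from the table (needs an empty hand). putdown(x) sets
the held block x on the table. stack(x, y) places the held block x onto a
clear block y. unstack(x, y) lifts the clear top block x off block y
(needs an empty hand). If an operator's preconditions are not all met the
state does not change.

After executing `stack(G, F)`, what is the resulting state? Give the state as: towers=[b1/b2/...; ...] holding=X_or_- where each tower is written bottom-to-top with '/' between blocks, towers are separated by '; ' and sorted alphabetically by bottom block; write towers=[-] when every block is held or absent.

before: towers=[A; B; C; E/D; F; H] holding=G
pre[stack(G, F)]: holding(G) yes, clear(F) yes, G≠F yes
all met → apply stack(G, F)
after:  towers=[A; B; C; E/D; F/G; H] holding=-

towers=[A; B; C; E/D; F/G; H] holding=-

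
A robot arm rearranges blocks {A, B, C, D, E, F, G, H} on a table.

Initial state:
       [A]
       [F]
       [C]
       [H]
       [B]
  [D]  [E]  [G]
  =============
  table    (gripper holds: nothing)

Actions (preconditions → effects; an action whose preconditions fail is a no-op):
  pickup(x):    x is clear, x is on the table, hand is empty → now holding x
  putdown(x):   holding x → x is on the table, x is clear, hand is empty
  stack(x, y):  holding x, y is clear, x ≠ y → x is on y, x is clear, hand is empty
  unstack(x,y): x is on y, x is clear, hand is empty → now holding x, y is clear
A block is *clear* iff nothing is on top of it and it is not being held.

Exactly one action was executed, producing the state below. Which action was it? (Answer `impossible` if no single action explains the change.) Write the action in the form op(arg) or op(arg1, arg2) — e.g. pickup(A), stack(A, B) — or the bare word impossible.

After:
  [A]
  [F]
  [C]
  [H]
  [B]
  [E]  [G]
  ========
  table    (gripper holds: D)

target: towers=[E/B/H/C/F/A; G] holding=D
         pickup(G) → towers=[D; E/B/H/C/F/A] holding=G
     unstack(A, F) → towers=[D; E/B/H/C/F; G] holding=A
         pickup(D) → towers=[E/B/H/C/F/A; G] holding=D  ← match

pickup(D)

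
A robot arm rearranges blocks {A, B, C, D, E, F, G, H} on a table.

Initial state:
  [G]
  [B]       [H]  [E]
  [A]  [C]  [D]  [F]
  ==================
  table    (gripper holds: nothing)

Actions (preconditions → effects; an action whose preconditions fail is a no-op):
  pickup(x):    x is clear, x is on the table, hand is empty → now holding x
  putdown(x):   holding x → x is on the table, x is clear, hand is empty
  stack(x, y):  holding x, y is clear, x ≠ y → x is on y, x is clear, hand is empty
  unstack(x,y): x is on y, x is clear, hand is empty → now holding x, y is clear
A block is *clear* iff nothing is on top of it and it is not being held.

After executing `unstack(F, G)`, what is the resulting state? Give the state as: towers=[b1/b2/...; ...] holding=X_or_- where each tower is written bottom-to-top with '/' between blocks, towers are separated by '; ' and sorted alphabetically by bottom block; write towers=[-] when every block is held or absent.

towers=[A/B/G; C; D/H; F/E] holding=-

before: towers=[A/B/G; C; D/H; F/E] holding=-
pre[unstack(F, G)]: on(F,G) ✗, clear(F) ✗, handempty ✓
on(F,G), clear(F) unmet → unstack(F, G) is a no-op
after:  towers=[A/B/G; C; D/H; F/E] holding=-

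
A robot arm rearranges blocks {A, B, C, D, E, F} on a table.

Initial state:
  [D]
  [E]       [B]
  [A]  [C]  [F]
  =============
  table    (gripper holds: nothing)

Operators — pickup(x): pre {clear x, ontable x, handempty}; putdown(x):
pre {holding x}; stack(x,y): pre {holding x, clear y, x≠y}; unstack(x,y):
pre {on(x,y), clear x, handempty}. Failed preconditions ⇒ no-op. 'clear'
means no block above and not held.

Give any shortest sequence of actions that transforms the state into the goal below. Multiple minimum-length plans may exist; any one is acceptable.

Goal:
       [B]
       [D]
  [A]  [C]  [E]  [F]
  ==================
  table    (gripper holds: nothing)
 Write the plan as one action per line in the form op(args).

step 1 (unstack(D, E)): towers=[A/E; C; F/B] holding=D
step 2 (stack(D, C)): towers=[A/E; C/D; F/B] holding=-
step 3 (unstack(B, F)): towers=[A/E; C/D; F] holding=B
step 4 (stack(B, D)): towers=[A/E; C/D/B; F] holding=-
step 5 (unstack(E, A)): towers=[A; C/D/B; F] holding=E
step 6 (putdown(E)): towers=[A; C/D/B; E; F] holding=-
goal check: towers=[A; C/D/B; E; F] holding=- — reached (length 6, optimal by BFS)

unstack(D, E)
stack(D, C)
unstack(B, F)
stack(B, D)
unstack(E, A)
putdown(E)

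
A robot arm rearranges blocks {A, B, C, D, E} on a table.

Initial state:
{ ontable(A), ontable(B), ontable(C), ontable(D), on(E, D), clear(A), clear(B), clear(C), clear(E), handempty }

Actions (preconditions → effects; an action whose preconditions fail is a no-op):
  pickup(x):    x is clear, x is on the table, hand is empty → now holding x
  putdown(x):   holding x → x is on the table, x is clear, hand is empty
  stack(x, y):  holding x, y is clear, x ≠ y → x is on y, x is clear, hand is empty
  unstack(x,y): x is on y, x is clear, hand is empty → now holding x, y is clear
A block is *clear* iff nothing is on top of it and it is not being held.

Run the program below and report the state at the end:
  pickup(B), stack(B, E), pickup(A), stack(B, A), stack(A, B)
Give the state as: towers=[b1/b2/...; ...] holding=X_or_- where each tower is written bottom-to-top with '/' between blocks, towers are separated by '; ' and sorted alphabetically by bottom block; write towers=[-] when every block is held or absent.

towers=[C; D/E/B/A] holding=-

step 1 (pickup(B)): towers=[A; C; D/E] holding=B
step 2 (stack(B, E)): towers=[A; C; D/E/B] holding=-
step 3 (pickup(A)): towers=[C; D/E/B] holding=A
step 4 (stack(B, A)) [no-op]: towers=[C; D/E/B] holding=A
step 5 (stack(A, B)): towers=[C; D/E/B/A] holding=-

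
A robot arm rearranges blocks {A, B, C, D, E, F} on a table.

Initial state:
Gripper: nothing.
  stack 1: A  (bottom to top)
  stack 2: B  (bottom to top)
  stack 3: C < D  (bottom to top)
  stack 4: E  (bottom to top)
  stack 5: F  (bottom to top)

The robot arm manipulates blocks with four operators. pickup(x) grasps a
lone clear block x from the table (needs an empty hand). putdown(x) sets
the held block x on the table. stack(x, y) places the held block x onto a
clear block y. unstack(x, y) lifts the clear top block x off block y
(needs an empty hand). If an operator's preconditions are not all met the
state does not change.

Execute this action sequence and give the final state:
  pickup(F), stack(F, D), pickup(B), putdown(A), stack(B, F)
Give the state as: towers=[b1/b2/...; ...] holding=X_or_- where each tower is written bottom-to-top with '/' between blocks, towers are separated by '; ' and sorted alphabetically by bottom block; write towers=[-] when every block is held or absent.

towers=[A; C/D/F/B; E] holding=-

step 1 (pickup(F)): towers=[A; B; C/D; E] holding=F
step 2 (stack(F, D)): towers=[A; B; C/D/F; E] holding=-
step 3 (pickup(B)): towers=[A; C/D/F; E] holding=B
step 4 (putdown(A)) [no-op]: towers=[A; C/D/F; E] holding=B
step 5 (stack(B, F)): towers=[A; C/D/F/B; E] holding=-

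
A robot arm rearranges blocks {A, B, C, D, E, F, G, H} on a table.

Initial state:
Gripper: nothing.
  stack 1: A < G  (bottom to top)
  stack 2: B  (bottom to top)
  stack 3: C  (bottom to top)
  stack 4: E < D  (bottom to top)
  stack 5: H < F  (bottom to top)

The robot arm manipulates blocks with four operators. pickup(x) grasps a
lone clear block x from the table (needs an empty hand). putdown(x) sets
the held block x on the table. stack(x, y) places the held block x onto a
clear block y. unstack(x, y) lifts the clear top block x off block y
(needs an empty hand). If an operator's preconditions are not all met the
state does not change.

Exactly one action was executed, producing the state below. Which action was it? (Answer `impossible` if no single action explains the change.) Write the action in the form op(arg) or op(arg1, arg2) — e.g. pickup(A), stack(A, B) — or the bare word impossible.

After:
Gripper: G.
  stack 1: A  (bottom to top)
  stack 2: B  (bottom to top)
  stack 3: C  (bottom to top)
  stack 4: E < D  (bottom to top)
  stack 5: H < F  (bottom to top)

unstack(G, A)

target: towers=[A; B; C; E/D; H/F] holding=G
     unstack(G, A) → towers=[A; B; C; E/D; H/F] holding=G  ← match
         pickup(B) → towers=[A/G; C; E/D; H/F] holding=B
     unstack(F, H) → towers=[A/G; B; C; E/D; H] holding=F
     unstack(D, E) → towers=[A/G; B; C; E; H/F] holding=D
         pickup(C) → towers=[A/G; B; E/D; H/F] holding=C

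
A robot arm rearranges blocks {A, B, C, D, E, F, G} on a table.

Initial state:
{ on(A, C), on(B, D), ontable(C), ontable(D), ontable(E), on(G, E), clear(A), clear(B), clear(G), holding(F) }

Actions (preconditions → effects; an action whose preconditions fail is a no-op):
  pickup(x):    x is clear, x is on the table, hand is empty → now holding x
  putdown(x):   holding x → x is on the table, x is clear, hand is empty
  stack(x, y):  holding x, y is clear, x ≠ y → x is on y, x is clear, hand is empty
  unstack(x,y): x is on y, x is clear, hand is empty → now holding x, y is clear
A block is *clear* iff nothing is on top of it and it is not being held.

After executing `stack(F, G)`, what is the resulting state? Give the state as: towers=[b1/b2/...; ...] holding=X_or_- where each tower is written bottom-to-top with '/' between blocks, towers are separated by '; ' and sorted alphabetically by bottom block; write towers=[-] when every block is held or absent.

towers=[C/A; D/B; E/G/F] holding=-

before: towers=[C/A; D/B; E/G] holding=F
pre[stack(F, G)]: holding(F) ok, clear(G) ok, F≠G ok
all met → apply stack(F, G)
after:  towers=[C/A; D/B; E/G/F] holding=-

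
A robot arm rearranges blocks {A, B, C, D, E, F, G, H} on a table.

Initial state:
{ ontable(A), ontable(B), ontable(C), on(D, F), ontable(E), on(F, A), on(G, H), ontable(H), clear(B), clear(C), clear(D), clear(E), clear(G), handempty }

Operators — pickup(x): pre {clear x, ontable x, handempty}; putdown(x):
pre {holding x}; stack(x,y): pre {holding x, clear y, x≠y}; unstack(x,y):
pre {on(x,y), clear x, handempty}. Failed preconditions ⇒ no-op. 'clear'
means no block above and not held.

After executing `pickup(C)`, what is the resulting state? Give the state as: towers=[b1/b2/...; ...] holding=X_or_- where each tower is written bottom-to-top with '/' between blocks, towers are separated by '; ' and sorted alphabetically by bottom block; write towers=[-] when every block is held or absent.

before: towers=[A/F/D; B; C; E; H/G] holding=-
pre[pickup(C)]: clear(C) ✓, ontable(C) ✓, handempty ✓
all met → apply pickup(C)
after:  towers=[A/F/D; B; E; H/G] holding=C

towers=[A/F/D; B; E; H/G] holding=C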